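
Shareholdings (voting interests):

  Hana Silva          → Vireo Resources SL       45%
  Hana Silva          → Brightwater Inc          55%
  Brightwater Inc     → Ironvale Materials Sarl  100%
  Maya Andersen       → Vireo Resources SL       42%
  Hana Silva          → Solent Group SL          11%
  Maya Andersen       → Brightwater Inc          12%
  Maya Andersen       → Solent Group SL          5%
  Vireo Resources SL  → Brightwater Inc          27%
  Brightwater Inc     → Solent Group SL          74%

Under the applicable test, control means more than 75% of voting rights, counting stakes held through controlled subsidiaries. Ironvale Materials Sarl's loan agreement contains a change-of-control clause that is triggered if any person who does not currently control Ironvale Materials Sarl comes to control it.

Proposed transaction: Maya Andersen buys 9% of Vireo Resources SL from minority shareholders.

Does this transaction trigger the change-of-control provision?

No

The purchase changes only Maya's holdings, so Maya is the only person who could newly come to control Ironvale.
Maya's largest direct stake is 42% in Vireo, which does not meet the threshold, so Maya controls no company.
Neither Maya nor any entity Maya controls holds any voting interest in Ironvale.
So before the transaction, Maya does not control Ironvale.
After the purchase, Maya's direct stake in Vireo rises to 42% + 9% = 51%.
Maya's side now holds 51% of Vireo, not > 75%, so Maya still does not control Vireo.
After the transaction, neither Maya nor any entity Maya controls holds a voting interest in Ironvale, so Maya still does not control it.
No new person acquires control, so the clause is not triggered.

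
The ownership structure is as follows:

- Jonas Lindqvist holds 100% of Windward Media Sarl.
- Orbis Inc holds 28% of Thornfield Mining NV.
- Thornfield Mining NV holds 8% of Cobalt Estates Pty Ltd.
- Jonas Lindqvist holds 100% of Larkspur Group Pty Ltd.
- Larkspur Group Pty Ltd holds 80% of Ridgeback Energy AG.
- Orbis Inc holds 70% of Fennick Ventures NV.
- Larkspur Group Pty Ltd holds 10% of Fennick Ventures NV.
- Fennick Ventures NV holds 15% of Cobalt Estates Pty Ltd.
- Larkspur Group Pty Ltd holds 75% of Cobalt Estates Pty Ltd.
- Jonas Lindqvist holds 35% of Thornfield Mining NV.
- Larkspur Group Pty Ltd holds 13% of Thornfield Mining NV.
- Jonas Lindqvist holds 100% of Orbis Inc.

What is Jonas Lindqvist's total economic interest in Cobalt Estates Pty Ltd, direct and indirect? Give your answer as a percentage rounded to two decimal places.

93.08%

Jonas reaches Cobalt along 6 paths.
Via Larkspur → Fennick: 100% × 10% × 15% = 1.5%.
Via Orbis → Fennick: 100% × 70% × 15% = 10.5%.
Via Larkspur: 100% × 75% = 75%.
Via Orbis → Thornfield: 100% × 28% × 8% = 2.24%.
Via Thornfield: 35% × 8% = 2.8%.
Via Larkspur → Thornfield: 100% × 13% × 8% = 1.04%.
Total: 1.5% + 10.5% + 75% + 2.24% + 2.8% + 1.04% = 93.08%.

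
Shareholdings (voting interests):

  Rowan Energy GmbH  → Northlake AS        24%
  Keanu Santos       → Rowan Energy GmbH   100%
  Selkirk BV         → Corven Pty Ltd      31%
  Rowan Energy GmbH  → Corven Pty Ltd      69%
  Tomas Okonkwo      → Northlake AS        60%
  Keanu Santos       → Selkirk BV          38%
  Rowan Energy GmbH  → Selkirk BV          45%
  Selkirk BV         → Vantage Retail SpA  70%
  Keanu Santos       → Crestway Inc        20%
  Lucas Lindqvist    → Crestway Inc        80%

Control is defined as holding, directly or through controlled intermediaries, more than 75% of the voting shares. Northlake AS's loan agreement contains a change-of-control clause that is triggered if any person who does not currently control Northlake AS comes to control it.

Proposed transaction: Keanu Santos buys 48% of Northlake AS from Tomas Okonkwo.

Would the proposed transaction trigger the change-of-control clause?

The purchase adds only to Keanu's holdings (Tomas's stake shrinks), so Keanu is the only person who could newly come to control Northlake.
Keanu holds 100% of Rowan, so Keanu controls Rowan.
Keanu and Rowan together hold 38% + 45% = 83% of Selkirk, so Keanu controls Selkirk.
Rowan and Selkirk together hold 69% + 31% = 100% of Corven, so Keanu controls Corven.
In Northlake, Keanu's side holds only 24%, not > 75%.
So before the transaction, Keanu does not control Northlake.
After the purchase, Keanu holds 48% of Northlake directly, and Tomas's stake falls to 12%.
After the transaction, Keanu's side holds 24% + 48% = 72% of Northlake, not > 75%, so Keanu still does not control Northlake.
No new person acquires control, so the clause is not triggered.

No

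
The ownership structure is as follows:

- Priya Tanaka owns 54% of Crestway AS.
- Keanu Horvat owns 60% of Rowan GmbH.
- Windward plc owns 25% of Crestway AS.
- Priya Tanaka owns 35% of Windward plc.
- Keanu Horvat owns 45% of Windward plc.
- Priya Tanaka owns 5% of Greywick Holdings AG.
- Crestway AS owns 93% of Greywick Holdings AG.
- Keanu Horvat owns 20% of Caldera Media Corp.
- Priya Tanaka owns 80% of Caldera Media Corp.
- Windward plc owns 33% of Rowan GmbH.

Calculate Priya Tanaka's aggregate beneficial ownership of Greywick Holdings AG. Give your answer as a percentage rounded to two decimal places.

Priya reaches Greywick along 3 paths.
Via Crestway: 54% × 93% = 50.22%.
Via Windward → Crestway: 35% × 25% × 93% = 8.1375%.
Direct stake: 5% = 5%.
Total: 50.22% + 8.1375% + 5% = 63.3575%.
Rounded: 63.36%.

63.36%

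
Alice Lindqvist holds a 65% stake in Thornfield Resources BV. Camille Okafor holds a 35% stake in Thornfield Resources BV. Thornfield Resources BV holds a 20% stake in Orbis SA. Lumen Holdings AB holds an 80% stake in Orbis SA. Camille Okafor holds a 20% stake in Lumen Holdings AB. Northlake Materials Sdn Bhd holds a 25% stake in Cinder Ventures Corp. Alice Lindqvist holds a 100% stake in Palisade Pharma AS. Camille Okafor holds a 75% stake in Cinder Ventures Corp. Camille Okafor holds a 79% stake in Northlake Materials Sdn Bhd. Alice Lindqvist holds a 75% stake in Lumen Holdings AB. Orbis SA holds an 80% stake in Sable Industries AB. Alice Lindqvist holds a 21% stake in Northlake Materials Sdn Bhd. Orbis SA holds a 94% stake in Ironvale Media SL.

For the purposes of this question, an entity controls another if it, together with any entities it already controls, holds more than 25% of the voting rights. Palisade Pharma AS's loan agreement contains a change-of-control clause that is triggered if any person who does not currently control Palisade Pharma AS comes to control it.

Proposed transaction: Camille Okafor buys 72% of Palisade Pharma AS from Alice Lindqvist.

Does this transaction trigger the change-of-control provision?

Yes

The purchase adds only to Camille's holdings (Alice's stake shrinks), so Camille is the only person who could newly come to control Palisade.
Camille holds 35% of Thornfield, so Camille controls Thornfield.
Camille holds 79% of Northlake, so Camille controls Northlake.
Camille and Northlake together hold 75% + 25% = 100% of Cinder, so Camille controls Cinder.
Neither Camille nor any entity Camille controls holds any voting interest in Palisade.
So before the transaction, Camille does not control Palisade.
After the purchase, Camille holds 72% of Palisade directly, and Alice's stake falls to 28%.
Camille holds 72% of Palisade, so Camille controls Palisade.
Camille did not control Palisade before and does after, so the clause is triggered.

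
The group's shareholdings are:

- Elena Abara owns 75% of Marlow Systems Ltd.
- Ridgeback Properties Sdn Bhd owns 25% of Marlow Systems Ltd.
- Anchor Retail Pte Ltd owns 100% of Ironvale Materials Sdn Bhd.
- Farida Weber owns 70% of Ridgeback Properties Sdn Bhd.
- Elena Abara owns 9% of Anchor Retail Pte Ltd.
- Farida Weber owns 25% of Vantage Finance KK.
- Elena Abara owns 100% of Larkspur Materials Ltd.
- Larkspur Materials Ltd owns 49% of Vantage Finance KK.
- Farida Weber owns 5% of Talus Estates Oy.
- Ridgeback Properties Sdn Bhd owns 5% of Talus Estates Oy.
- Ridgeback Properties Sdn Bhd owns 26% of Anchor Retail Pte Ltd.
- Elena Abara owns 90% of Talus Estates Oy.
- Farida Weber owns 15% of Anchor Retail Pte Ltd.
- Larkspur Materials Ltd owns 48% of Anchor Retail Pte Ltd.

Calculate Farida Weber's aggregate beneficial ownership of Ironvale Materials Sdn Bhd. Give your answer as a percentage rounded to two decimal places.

Farida reaches Ironvale along 2 paths.
Via Anchor: 15% × 100% = 15%.
Via Ridgeback → Anchor: 70% × 26% × 100% = 18.2%.
Total: 15% + 18.2% = 33.2%.
Rounded: 33.20%.

33.20%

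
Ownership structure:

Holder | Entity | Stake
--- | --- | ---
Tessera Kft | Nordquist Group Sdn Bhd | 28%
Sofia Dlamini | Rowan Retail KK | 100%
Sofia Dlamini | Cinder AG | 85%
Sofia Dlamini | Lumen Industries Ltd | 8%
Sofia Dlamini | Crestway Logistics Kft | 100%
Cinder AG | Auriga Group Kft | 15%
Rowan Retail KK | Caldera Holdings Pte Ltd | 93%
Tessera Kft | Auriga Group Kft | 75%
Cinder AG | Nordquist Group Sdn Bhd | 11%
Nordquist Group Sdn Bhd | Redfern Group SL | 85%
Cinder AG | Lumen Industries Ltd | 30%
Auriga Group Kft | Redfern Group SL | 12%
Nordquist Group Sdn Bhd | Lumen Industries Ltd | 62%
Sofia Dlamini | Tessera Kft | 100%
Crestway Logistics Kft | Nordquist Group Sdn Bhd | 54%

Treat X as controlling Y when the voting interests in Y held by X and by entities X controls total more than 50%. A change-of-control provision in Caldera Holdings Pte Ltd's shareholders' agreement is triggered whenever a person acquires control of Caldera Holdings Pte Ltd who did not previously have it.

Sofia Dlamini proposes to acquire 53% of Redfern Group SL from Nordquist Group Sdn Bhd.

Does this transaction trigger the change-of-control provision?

No

The purchase adds only to Sofia's holdings (Nordquist's stake shrinks), so Sofia is the only person who could newly come to control Caldera.
Sofia holds 100% of Rowan, so Sofia controls Rowan.
Rowan holds 93% of Caldera, so Sofia controls Caldera.
So Sofia already controls Caldera before the transaction.
After the purchase, Sofia holds 53% of Redfern directly, and Nordquist's stake falls to 32%.
Sofia controlled Caldera already, so this is not a new person acquiring control; every other person's position is unchanged or reduced.
No new person acquires control, so the clause is not triggered.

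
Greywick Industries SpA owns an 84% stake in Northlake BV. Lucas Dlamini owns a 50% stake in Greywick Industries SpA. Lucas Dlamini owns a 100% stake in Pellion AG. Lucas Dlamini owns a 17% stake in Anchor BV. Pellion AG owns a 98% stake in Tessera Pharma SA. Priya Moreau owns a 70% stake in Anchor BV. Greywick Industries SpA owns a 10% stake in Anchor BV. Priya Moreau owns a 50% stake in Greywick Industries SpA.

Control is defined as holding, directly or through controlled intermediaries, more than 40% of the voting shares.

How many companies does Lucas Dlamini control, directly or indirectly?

Lucas holds 50% of Greywick, so Lucas controls Greywick.
Lucas holds 100% of Pellion, so Lucas controls Pellion.
Pellion holds 98% of Tessera, so Lucas controls Tessera.
Greywick holds 84% of Northlake, so Lucas controls Northlake.
No other company's threshold is met.
Lucas controls 4 companies.

4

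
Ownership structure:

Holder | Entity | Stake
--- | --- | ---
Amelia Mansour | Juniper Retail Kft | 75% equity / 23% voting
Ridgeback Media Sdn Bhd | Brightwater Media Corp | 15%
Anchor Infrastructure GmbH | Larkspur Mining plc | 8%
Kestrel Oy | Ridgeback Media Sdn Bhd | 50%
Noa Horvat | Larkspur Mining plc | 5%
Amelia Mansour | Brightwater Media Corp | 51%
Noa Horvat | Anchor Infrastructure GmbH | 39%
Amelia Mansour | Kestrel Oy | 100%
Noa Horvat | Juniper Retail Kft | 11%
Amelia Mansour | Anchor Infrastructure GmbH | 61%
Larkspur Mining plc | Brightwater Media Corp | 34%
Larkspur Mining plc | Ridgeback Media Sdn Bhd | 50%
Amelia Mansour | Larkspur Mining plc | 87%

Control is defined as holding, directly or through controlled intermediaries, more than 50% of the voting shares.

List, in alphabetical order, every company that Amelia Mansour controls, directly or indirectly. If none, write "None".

Amelia holds 61% of Anchor, so Amelia controls Anchor.
Amelia and Anchor together hold 87% + 8% = 95% of Larkspur, so Amelia controls Larkspur.
Amelia holds 100% of Kestrel, so Amelia controls Kestrel.
Larkspur and Kestrel together hold 50% + 50% = 100% of Ridgeback, so Amelia controls Ridgeback.
Amelia and Larkspur and Ridgeback together hold 51% + 34% + 15% = 100% of Brightwater, so Amelia controls Brightwater.
No other company's threshold is met.

Anchor Infrastructure GmbH, Brightwater Media Corp, Kestrel Oy, Larkspur Mining plc, Ridgeback Media Sdn Bhd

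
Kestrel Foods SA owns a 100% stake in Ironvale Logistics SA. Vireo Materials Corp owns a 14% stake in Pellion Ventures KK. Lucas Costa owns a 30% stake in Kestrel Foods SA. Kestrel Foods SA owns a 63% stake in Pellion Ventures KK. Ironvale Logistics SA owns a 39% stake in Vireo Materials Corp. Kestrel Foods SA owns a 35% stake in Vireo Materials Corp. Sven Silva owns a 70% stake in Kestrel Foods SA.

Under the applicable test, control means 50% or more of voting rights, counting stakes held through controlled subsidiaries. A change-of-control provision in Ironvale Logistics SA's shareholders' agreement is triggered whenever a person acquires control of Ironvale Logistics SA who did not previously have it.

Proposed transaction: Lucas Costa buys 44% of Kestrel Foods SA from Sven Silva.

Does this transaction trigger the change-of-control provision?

Yes

The purchase adds only to Lucas's holdings (Sven's stake shrinks), so Lucas is the only person who could newly come to control Ironvale.
Lucas's largest direct stake is 30% in Kestrel, which does not meet the threshold, so Lucas controls no company.
Neither Lucas nor any entity Lucas controls holds any voting interest in Ironvale.
So before the transaction, Lucas does not control Ironvale.
After the purchase, Lucas's direct stake in Kestrel rises to 30% + 44% = 74%, and Sven's stake falls to 26%.
Lucas holds 74% of Kestrel, so Lucas controls Kestrel.
Kestrel holds 100% of Ironvale, so Lucas controls Ironvale.
Lucas did not control Ironvale before and does after, so the clause is triggered.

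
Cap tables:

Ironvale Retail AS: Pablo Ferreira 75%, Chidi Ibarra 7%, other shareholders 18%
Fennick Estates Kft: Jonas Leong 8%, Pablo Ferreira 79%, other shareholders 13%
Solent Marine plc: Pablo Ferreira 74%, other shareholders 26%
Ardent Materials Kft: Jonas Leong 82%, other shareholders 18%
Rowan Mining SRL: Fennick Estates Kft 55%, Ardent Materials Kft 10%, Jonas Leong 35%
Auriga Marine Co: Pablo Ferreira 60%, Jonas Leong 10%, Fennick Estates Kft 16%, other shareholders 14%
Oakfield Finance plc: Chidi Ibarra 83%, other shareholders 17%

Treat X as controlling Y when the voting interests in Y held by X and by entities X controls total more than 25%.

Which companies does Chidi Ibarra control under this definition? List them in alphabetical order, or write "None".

Chidi holds 83% of Oakfield, so Chidi controls Oakfield.
No other company's threshold is met.

Oakfield Finance plc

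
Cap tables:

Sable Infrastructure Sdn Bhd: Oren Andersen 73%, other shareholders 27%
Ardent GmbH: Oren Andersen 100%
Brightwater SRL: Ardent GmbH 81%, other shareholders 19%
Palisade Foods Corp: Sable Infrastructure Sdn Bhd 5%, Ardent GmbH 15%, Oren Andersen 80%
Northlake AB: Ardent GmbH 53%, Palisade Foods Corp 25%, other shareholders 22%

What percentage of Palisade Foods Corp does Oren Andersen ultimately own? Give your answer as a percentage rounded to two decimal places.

Oren reaches Palisade along 3 paths.
Via Sable: 73% × 5% = 3.65%.
Via Ardent: 100% × 15% = 15%.
Direct stake: 80% = 80%.
Total: 3.65% + 15% + 80% = 98.65%.

98.65%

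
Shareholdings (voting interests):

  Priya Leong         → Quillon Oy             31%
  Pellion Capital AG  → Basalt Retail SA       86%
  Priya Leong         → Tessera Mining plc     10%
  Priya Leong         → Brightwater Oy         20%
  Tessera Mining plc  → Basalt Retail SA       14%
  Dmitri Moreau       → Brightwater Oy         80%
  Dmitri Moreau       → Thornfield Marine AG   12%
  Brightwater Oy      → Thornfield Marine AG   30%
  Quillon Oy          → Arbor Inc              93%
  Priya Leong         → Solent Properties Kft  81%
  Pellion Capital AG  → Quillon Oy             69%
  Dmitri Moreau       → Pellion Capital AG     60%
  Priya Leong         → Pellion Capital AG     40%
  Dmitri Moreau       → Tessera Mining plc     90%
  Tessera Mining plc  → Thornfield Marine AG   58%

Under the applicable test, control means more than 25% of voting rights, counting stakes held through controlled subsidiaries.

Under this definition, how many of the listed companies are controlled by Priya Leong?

5

Priya holds 40% of Pellion, so Priya controls Pellion.
Priya and Pellion together hold 31% + 69% = 100% of Quillon, so Priya controls Quillon.
Priya holds 81% of Solent, so Priya controls Solent.
Pellion holds 86% of Basalt, so Priya controls Basalt.
Quillon holds 93% of Arbor, so Priya controls Arbor.
No other company's threshold is met.
Priya controls 5 companies.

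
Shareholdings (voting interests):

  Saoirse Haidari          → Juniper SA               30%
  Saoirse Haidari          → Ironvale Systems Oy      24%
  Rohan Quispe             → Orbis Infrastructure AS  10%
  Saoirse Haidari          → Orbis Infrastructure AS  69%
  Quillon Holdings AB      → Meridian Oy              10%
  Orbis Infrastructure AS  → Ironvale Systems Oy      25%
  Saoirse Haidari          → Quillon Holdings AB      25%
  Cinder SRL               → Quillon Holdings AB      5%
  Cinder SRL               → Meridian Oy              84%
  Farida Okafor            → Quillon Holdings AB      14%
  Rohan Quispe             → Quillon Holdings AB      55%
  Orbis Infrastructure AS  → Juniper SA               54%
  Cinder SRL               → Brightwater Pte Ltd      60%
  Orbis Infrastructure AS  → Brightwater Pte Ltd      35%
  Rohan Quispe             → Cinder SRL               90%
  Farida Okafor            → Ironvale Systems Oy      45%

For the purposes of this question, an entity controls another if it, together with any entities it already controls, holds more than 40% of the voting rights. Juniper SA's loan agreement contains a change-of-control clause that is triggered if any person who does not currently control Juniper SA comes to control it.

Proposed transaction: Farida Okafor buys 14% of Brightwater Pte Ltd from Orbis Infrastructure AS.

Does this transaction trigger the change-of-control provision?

The purchase adds only to Farida's holdings (Orbis's stake shrinks), so Farida is the only person who could newly come to control Juniper.
Farida holds 45% of Ironvale, so Farida controls Ironvale.
Neither Farida nor any entity Farida controls holds any voting interest in Juniper.
So before the transaction, Farida does not control Juniper.
After the purchase, Farida holds 14% of Brightwater directly, and Orbis's stake falls to 21%.
Farida's side now holds 14% of Brightwater, not > 40%, so Farida still does not control Brightwater.
After the transaction, neither Farida nor any entity Farida controls holds a voting interest in Juniper, so Farida still does not control it.
No new person acquires control, so the clause is not triggered.

No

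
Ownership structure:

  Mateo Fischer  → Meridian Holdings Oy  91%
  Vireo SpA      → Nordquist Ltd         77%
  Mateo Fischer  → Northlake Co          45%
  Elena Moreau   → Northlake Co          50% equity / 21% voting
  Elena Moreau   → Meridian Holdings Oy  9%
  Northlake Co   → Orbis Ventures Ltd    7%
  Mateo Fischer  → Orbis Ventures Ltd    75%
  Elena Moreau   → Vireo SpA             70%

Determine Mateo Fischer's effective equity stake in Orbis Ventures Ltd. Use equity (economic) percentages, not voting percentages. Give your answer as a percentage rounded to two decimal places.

78.15%

Mateo reaches Orbis along 2 paths.
Via Northlake: 45% × 7% = 3.15%.
Direct stake: 75% = 75%.
Total: 3.15% + 75% = 78.15%.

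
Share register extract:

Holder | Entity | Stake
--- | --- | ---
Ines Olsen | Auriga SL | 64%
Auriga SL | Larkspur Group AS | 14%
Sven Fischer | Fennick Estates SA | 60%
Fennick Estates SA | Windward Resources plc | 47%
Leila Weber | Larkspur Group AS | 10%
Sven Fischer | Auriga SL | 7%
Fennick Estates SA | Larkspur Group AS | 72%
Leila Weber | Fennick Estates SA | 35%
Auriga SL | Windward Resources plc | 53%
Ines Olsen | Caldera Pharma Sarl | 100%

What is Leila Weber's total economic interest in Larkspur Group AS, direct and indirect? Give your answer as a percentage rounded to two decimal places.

Leila reaches Larkspur along 2 paths.
Direct stake: 10% = 10%.
Via Fennick: 35% × 72% = 25.2%.
Total: 10% + 25.2% = 35.2%.
Rounded: 35.20%.

35.20%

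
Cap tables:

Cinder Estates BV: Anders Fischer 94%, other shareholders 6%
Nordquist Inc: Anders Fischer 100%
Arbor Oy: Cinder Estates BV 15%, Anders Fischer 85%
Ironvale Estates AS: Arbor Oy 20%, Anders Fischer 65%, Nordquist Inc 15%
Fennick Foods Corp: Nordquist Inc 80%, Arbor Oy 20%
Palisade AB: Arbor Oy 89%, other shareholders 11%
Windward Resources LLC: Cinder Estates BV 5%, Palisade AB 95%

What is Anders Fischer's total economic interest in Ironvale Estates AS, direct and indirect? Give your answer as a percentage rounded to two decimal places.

Anders reaches Ironvale along 4 paths.
Via Cinder → Arbor: 94% × 15% × 20% = 2.82%.
Via Arbor: 85% × 20% = 17%.
Direct stake: 65% = 65%.
Via Nordquist: 100% × 15% = 15%.
Total: 2.82% + 17% + 65% + 15% = 99.82%.

99.82%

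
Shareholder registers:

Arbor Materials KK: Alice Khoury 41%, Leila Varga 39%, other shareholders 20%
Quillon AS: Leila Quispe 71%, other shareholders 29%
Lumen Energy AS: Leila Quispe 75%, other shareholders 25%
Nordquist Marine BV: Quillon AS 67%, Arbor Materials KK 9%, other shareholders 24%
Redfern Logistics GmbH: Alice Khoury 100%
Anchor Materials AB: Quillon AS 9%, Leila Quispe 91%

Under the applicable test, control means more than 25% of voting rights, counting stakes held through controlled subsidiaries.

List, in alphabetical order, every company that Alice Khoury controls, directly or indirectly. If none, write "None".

Arbor Materials KK, Redfern Logistics GmbH

Alice holds 41% of Arbor, so Alice controls Arbor.
Alice holds 100% of Redfern, so Alice controls Redfern.
No other company's threshold is met.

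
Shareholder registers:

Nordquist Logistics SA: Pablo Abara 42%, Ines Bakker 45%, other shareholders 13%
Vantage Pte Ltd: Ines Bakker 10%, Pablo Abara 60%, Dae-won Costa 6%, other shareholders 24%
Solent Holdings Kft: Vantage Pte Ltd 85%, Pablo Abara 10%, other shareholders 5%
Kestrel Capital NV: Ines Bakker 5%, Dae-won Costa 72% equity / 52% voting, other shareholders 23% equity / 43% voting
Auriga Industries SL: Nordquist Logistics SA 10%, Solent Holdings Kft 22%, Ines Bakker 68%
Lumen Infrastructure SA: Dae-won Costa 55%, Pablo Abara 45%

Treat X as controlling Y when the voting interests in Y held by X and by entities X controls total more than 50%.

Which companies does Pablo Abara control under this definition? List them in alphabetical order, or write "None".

Pablo holds 60% of Vantage, so Pablo controls Vantage.
Vantage and Pablo together hold 85% + 10% = 95% of Solent, so Pablo controls Solent.
No other company's threshold is met.

Solent Holdings Kft, Vantage Pte Ltd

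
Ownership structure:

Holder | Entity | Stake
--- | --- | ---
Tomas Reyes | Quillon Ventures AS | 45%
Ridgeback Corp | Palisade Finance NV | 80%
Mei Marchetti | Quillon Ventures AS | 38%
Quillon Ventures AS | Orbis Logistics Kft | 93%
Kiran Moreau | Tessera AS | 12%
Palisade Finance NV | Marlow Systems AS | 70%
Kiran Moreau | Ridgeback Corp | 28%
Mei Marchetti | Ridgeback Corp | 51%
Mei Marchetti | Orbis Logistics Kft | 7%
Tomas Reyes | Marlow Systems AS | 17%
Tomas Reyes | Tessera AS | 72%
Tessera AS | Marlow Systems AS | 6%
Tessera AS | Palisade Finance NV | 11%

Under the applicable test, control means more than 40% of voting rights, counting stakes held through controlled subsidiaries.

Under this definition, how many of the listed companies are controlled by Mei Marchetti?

Mei holds 51% of Ridgeback, so Mei controls Ridgeback.
Ridgeback holds 80% of Palisade, so Mei controls Palisade.
Palisade holds 70% of Marlow, so Mei controls Marlow.
No other company's threshold is met.
Mei controls 3 companies.

3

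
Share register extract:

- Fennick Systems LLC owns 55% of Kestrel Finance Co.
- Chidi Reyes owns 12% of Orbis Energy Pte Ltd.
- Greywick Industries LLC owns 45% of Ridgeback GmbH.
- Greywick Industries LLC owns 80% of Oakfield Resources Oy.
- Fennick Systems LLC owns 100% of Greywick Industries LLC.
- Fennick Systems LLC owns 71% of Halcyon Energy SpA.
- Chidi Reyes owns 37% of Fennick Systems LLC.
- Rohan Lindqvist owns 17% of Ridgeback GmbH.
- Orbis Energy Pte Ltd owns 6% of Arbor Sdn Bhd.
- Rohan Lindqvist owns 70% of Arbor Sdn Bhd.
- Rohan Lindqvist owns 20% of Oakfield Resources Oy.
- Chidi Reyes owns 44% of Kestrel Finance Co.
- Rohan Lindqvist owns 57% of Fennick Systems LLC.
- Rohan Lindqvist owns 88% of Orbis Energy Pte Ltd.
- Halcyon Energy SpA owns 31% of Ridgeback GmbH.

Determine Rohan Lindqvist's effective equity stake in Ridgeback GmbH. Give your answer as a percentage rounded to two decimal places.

Rohan reaches Ridgeback along 3 paths.
Via Fennick → Halcyon: 57% × 71% × 31% = 12.5457%.
Direct stake: 17% = 17%.
Via Fennick → Greywick: 57% × 100% × 45% = 25.65%.
Total: 12.5457% + 17% + 25.65% = 55.1957%.
Rounded: 55.20%.

55.20%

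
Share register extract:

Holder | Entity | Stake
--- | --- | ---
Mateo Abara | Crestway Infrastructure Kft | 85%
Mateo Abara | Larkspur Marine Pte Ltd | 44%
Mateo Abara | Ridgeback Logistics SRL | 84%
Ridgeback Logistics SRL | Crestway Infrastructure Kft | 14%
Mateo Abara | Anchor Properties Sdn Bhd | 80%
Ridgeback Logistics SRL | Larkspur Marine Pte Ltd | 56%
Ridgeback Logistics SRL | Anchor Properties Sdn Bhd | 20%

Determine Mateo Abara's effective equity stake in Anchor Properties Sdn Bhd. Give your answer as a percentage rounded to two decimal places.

Mateo reaches Anchor along 2 paths.
Direct stake: 80% = 80%.
Via Ridgeback: 84% × 20% = 16.8%.
Total: 80% + 16.8% = 96.8%.
Rounded: 96.80%.

96.80%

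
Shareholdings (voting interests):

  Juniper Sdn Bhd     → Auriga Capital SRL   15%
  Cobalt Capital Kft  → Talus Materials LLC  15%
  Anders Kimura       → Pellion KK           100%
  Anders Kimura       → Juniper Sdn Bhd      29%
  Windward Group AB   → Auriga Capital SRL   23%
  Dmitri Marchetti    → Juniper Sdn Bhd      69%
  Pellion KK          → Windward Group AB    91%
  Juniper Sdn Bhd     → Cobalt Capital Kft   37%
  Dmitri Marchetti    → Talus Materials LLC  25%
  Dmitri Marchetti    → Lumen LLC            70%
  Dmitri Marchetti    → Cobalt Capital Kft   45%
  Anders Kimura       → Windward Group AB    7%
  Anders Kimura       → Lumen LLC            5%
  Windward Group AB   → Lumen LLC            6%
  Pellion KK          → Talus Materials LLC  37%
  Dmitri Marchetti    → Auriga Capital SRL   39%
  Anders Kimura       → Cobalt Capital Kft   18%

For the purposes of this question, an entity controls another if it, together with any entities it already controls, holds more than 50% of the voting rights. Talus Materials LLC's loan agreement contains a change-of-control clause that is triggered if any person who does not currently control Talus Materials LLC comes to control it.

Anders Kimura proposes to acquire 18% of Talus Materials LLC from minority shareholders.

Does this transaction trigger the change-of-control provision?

Yes

The purchase changes only Anders's holdings, so Anders is the only person who could newly come to control Talus.
Anders holds 100% of Pellion, so Anders controls Pellion.
Pellion and Anders together hold 91% + 7% = 98% of Windward, so Anders controls Windward.
In Talus, Anders's side holds only 37%, not > 50%.
So before the transaction, Anders does not control Talus.
After the purchase, Anders holds 18% of Talus directly.
Pellion and Anders together hold 37% + 18% = 55% of Talus, so Anders controls Talus.
Anders did not control Talus before and does after, so the clause is triggered.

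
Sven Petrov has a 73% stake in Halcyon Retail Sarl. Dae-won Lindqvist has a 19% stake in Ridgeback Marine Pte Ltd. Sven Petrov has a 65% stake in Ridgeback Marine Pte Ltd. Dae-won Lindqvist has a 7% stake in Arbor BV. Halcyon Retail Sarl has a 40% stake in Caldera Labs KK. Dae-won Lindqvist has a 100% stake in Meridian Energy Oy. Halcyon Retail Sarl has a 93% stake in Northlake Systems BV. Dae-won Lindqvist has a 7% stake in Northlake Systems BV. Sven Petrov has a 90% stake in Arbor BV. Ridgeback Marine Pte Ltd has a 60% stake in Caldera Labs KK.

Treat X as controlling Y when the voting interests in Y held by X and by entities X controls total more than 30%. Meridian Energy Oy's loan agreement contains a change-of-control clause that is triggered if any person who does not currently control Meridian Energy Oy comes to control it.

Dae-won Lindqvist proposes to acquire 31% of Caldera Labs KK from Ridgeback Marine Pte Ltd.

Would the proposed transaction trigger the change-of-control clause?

No

The purchase adds only to Dae-won's holdings (Ridgeback's stake shrinks), so Dae-won is the only person who could newly come to control Meridian.
Dae-won holds 100% of Meridian, so Dae-won controls Meridian.
So Dae-won already controls Meridian before the transaction.
After the purchase, Dae-won holds 31% of Caldera directly, and Ridgeback's stake falls to 29%.
Dae-won controlled Meridian already, so this is not a new person acquiring control; every other person's position is unchanged or reduced.
No new person acquires control, so the clause is not triggered.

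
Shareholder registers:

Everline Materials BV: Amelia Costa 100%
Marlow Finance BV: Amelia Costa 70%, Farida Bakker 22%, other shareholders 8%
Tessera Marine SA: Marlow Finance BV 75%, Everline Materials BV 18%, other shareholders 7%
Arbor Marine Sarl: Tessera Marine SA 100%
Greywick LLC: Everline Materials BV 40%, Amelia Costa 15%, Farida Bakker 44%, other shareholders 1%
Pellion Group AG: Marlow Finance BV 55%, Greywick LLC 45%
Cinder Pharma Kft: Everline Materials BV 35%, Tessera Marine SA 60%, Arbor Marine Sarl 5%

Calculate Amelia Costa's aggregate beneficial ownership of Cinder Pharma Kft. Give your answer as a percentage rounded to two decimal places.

80.83%

Amelia reaches Cinder along 5 paths.
Via Everline: 100% × 35% = 35%.
Via Marlow → Tessera: 70% × 75% × 60% = 31.5%.
Via Everline → Tessera: 100% × 18% × 60% = 10.8%.
Via Marlow → Tessera → Arbor: 70% × 75% × 100% × 5% = 2.625%.
Via Everline → Tessera → Arbor: 100% × 18% × 100% × 5% = 0.9%.
Total: 35% + 31.5% + 10.8% + 2.625% + 0.9% = 80.825%.
Rounded: 80.83%.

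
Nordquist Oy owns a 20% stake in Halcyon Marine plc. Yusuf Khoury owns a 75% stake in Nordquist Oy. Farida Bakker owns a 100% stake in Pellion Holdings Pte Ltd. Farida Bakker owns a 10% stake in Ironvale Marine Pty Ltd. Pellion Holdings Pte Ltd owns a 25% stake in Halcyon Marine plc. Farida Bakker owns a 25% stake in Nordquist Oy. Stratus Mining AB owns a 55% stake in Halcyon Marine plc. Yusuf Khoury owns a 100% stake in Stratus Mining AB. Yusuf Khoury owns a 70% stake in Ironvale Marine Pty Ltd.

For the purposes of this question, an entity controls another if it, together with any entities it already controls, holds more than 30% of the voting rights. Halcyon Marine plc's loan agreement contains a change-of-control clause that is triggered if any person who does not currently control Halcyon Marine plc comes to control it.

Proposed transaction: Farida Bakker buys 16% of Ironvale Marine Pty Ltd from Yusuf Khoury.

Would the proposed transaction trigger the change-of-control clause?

No

The purchase adds only to Farida's holdings (Yusuf's stake shrinks), so Farida is the only person who could newly come to control Halcyon.
Farida holds 100% of Pellion, so Farida controls Pellion.
In Halcyon, Farida's side holds only 25%, not > 30%.
So before the transaction, Farida does not control Halcyon.
After the purchase, Farida's direct stake in Ironvale rises to 10% + 16% = 26%, and Yusuf's stake falls to 54%.
Farida's side now holds 26% of Ironvale, not > 30%, so Farida still does not control Ironvale.
After the transaction, Farida's side holds 25% of Halcyon, not > 30%, so Farida still does not control Halcyon.
No new person acquires control, so the clause is not triggered.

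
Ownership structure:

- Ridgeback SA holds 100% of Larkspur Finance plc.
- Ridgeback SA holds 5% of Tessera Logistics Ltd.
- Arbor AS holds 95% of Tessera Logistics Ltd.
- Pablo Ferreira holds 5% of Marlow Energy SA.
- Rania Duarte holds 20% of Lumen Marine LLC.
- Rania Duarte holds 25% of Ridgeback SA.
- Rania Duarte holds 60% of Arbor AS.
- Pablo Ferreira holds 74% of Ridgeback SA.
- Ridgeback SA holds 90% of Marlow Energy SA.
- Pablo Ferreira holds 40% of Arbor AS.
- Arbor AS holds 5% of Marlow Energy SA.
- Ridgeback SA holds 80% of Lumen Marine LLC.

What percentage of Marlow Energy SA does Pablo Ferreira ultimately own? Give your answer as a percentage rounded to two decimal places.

Pablo reaches Marlow along 3 paths.
Via Ridgeback: 74% × 90% = 66.6%.
Via Arbor: 40% × 5% = 2%.
Direct stake: 5% = 5%.
Total: 66.6% + 2% + 5% = 73.6%.
Rounded: 73.60%.

73.60%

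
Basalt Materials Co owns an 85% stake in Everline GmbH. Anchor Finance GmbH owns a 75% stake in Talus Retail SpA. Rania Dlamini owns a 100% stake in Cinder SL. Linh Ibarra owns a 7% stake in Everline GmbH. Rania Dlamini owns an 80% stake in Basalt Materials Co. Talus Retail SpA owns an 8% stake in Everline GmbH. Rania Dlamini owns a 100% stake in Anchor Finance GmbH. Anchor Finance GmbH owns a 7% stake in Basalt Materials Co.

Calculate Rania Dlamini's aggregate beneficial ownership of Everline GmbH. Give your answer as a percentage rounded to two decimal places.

Rania reaches Everline along 3 paths.
Via Anchor → Basalt: 100% × 7% × 85% = 5.95%.
Via Basalt: 80% × 85% = 68%.
Via Anchor → Talus: 100% × 75% × 8% = 6%.
Total: 5.95% + 68% + 6% = 79.95%.

79.95%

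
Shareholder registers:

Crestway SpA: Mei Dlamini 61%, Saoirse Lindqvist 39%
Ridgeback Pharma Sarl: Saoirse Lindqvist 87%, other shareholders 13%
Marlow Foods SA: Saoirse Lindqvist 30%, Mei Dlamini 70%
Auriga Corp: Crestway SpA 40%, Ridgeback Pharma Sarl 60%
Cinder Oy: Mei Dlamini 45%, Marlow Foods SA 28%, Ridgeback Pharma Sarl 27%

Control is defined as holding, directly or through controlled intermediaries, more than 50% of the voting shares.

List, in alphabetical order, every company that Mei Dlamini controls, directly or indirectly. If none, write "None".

Mei holds 61% of Crestway, so Mei controls Crestway.
Mei holds 70% of Marlow, so Mei controls Marlow.
Mei and Marlow together hold 45% + 28% = 73% of Cinder, so Mei controls Cinder.
No other company's threshold is met.

Cinder Oy, Crestway SpA, Marlow Foods SA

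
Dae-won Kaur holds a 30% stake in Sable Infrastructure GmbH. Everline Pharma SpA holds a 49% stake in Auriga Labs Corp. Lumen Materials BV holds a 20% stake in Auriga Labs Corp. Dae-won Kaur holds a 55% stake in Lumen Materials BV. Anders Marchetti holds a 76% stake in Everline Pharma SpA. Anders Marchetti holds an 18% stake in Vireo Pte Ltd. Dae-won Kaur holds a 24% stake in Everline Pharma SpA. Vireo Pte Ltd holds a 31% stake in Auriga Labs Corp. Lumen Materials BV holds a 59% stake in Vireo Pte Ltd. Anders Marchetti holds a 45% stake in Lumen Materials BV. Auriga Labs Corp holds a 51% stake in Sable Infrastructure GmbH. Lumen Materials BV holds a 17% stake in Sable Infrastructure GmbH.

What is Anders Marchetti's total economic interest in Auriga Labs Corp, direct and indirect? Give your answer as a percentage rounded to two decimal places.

Anders reaches Auriga along 4 paths.
Via Lumen → Vireo: 45% × 59% × 31% = 8.2305%.
Via Vireo: 18% × 31% = 5.58%.
Via Everline: 76% × 49% = 37.24%.
Via Lumen: 45% × 20% = 9%.
Total: 8.2305% + 5.58% + 37.24% + 9% = 60.0505%.
Rounded: 60.05%.

60.05%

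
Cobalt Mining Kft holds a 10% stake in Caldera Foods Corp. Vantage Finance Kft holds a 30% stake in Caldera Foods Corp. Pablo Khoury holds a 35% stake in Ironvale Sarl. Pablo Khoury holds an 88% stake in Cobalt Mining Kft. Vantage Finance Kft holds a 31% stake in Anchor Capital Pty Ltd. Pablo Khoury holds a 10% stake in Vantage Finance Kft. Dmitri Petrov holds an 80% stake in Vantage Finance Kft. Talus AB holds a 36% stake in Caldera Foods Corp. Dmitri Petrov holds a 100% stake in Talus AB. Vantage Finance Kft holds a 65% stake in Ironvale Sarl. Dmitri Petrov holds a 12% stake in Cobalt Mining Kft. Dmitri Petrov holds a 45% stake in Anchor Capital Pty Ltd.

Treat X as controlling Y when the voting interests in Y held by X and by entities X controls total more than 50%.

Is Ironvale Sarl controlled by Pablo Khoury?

No

Pablo holds 88% of Cobalt, so Pablo controls Cobalt.
In Ironvale, Pablo's side holds only 35%, not > 50%.
So Pablo does not control Ironvale.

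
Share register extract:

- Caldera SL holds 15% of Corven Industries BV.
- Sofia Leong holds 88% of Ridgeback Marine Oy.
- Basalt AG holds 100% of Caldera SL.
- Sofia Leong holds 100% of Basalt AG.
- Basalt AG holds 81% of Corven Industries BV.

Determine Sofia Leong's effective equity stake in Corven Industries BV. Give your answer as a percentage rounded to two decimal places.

96.00%

Sofia reaches Corven along 2 paths.
Via Basalt → Caldera: 100% × 100% × 15% = 15%.
Via Basalt: 100% × 81% = 81%.
Total: 15% + 81% = 96%.
Rounded: 96.00%.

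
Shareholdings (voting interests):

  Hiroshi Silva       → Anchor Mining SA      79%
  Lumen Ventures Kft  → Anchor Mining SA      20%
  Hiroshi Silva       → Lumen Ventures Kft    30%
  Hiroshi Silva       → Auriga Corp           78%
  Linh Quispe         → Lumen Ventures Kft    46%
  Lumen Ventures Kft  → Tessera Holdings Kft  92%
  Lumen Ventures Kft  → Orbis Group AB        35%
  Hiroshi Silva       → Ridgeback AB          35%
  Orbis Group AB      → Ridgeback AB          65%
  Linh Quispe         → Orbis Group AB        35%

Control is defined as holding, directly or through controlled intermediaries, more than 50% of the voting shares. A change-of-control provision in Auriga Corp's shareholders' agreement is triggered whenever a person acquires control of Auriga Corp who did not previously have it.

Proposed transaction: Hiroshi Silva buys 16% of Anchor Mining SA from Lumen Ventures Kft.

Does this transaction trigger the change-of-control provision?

The purchase adds only to Hiroshi's holdings (Lumen's stake shrinks), so Hiroshi is the only person who could newly come to control Auriga.
Hiroshi holds 78% of Auriga, so Hiroshi controls Auriga.
So Hiroshi already controls Auriga before the transaction.
After the purchase, Hiroshi's direct stake in Anchor rises to 79% + 16% = 95%, and Lumen's stake falls to 4%.
Hiroshi controlled Auriga already, so this is not a new person acquiring control; every other person's position is unchanged or reduced.
No new person acquires control, so the clause is not triggered.

No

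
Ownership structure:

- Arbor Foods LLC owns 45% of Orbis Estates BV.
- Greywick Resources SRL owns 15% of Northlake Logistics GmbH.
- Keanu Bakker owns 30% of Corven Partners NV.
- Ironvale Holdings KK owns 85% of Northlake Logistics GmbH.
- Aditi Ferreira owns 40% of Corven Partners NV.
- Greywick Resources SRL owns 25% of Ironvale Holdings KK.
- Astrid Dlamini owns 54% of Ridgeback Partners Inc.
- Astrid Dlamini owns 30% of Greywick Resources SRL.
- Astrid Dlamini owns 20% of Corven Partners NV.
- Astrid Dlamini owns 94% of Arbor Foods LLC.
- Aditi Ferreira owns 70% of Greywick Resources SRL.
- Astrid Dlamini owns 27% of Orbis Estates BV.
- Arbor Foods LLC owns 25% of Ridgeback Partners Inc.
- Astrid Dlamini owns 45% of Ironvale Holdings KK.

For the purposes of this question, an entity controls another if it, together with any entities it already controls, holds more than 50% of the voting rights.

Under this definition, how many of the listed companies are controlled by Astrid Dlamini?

3

Astrid holds 94% of Arbor, so Astrid controls Arbor.
Arbor and Astrid together hold 45% + 27% = 72% of Orbis, so Astrid controls Orbis.
Arbor and Astrid together hold 25% + 54% = 79% of Ridgeback, so Astrid controls Ridgeback.
No other company's threshold is met.
Astrid controls 3 companies.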